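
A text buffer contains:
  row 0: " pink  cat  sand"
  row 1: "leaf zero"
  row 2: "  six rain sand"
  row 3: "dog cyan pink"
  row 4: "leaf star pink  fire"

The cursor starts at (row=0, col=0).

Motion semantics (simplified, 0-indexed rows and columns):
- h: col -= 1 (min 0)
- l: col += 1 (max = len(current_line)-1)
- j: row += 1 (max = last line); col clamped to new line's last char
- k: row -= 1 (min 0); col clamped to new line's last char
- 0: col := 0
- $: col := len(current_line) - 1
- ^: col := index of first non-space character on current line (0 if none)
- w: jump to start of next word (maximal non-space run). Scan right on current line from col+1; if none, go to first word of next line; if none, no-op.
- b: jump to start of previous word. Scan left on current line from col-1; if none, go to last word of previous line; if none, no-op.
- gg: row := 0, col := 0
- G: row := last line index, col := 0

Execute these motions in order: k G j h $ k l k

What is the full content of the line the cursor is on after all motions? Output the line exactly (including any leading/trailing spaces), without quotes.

After 1 (k): row=0 col=0 char='_'
After 2 (G): row=4 col=0 char='l'
After 3 (j): row=4 col=0 char='l'
After 4 (h): row=4 col=0 char='l'
After 5 ($): row=4 col=19 char='e'
After 6 (k): row=3 col=12 char='k'
After 7 (l): row=3 col=12 char='k'
After 8 (k): row=2 col=12 char='a'

Answer:   six rain sand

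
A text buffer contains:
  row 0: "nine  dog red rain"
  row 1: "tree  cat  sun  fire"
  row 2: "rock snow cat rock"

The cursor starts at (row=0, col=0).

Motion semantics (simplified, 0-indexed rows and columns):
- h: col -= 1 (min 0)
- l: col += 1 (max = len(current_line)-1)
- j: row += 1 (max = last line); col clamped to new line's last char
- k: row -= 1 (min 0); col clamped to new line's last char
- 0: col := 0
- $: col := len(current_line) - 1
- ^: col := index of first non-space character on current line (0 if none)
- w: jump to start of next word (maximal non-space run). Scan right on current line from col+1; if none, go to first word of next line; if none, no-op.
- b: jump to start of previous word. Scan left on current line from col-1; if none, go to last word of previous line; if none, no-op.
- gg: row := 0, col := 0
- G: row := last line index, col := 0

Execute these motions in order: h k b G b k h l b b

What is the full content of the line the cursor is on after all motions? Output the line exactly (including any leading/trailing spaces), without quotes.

Answer: nine  dog red rain

Derivation:
After 1 (h): row=0 col=0 char='n'
After 2 (k): row=0 col=0 char='n'
After 3 (b): row=0 col=0 char='n'
After 4 (G): row=2 col=0 char='r'
After 5 (b): row=1 col=16 char='f'
After 6 (k): row=0 col=16 char='i'
After 7 (h): row=0 col=15 char='a'
After 8 (l): row=0 col=16 char='i'
After 9 (b): row=0 col=14 char='r'
After 10 (b): row=0 col=10 char='r'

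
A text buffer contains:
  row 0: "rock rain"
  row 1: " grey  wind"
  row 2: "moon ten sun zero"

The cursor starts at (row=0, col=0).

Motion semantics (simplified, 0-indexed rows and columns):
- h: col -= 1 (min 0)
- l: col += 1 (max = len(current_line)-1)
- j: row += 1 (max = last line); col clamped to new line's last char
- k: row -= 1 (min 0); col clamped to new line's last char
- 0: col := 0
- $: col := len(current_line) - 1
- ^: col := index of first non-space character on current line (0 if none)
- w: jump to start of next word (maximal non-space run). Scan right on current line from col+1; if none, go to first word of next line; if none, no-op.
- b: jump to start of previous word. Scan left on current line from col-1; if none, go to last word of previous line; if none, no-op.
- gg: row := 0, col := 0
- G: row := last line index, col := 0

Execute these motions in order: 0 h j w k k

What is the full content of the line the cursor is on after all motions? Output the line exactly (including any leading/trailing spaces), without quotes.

Answer: rock rain

Derivation:
After 1 (0): row=0 col=0 char='r'
After 2 (h): row=0 col=0 char='r'
After 3 (j): row=1 col=0 char='_'
After 4 (w): row=1 col=1 char='g'
After 5 (k): row=0 col=1 char='o'
After 6 (k): row=0 col=1 char='o'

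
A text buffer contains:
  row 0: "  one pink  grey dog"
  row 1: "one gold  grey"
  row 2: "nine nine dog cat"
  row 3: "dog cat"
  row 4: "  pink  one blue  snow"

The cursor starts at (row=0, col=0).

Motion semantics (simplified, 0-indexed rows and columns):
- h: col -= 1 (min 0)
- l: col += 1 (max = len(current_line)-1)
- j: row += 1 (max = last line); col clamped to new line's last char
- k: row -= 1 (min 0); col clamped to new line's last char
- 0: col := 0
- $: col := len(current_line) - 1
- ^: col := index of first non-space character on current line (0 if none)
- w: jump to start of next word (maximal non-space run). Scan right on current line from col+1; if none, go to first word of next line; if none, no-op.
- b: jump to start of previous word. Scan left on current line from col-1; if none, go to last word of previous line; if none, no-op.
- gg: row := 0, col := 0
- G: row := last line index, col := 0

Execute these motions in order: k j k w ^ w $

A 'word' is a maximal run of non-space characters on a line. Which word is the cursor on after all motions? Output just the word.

Answer: dog

Derivation:
After 1 (k): row=0 col=0 char='_'
After 2 (j): row=1 col=0 char='o'
After 3 (k): row=0 col=0 char='_'
After 4 (w): row=0 col=2 char='o'
After 5 (^): row=0 col=2 char='o'
After 6 (w): row=0 col=6 char='p'
After 7 ($): row=0 col=19 char='g'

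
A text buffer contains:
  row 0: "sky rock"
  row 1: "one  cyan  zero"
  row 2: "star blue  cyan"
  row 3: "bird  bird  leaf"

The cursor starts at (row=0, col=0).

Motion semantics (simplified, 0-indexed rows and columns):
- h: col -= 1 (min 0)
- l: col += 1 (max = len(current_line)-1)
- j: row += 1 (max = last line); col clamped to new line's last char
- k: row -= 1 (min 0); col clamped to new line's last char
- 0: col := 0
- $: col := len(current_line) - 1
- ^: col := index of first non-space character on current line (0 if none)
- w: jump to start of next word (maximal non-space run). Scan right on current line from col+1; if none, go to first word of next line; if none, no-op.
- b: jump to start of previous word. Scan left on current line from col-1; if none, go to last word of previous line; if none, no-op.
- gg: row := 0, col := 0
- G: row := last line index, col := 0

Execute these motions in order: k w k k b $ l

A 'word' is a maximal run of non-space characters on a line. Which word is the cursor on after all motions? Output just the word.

After 1 (k): row=0 col=0 char='s'
After 2 (w): row=0 col=4 char='r'
After 3 (k): row=0 col=4 char='r'
After 4 (k): row=0 col=4 char='r'
After 5 (b): row=0 col=0 char='s'
After 6 ($): row=0 col=7 char='k'
After 7 (l): row=0 col=7 char='k'

Answer: rock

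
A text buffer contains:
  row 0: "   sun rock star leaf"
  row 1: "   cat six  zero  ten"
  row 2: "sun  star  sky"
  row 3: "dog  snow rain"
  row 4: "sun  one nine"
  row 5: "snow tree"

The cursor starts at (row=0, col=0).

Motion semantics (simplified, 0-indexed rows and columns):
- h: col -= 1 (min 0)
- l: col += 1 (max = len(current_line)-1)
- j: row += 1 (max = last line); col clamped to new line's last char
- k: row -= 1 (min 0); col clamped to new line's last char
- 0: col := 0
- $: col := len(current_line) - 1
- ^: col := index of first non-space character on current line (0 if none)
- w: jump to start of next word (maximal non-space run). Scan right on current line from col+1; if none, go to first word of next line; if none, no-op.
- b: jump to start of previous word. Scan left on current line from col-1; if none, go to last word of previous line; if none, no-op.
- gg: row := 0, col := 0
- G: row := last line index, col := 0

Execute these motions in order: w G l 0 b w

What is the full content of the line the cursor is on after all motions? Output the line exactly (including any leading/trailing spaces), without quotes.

After 1 (w): row=0 col=3 char='s'
After 2 (G): row=5 col=0 char='s'
After 3 (l): row=5 col=1 char='n'
After 4 (0): row=5 col=0 char='s'
After 5 (b): row=4 col=9 char='n'
After 6 (w): row=5 col=0 char='s'

Answer: snow tree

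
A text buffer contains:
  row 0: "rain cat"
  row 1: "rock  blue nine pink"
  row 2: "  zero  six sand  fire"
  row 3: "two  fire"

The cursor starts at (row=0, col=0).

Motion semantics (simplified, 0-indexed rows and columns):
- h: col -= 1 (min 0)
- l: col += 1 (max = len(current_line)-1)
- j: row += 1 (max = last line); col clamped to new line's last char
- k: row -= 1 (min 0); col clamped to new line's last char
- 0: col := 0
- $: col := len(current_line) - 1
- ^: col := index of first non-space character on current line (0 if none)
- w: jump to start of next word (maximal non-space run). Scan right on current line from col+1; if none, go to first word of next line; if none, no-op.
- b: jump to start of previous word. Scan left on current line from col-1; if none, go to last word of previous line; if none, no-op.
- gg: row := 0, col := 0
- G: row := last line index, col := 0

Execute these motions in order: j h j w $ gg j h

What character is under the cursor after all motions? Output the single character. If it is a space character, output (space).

After 1 (j): row=1 col=0 char='r'
After 2 (h): row=1 col=0 char='r'
After 3 (j): row=2 col=0 char='_'
After 4 (w): row=2 col=2 char='z'
After 5 ($): row=2 col=21 char='e'
After 6 (gg): row=0 col=0 char='r'
After 7 (j): row=1 col=0 char='r'
After 8 (h): row=1 col=0 char='r'

Answer: r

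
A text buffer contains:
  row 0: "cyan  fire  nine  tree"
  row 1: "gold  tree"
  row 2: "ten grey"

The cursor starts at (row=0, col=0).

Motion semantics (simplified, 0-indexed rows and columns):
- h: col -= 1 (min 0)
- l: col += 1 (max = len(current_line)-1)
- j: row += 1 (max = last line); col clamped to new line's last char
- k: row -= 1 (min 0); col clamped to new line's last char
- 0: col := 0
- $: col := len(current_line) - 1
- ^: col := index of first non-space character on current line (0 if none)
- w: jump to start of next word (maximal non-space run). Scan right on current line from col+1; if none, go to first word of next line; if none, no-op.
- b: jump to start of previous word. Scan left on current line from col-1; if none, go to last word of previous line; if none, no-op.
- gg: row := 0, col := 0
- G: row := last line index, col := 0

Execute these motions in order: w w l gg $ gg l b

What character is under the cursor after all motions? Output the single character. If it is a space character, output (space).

After 1 (w): row=0 col=6 char='f'
After 2 (w): row=0 col=12 char='n'
After 3 (l): row=0 col=13 char='i'
After 4 (gg): row=0 col=0 char='c'
After 5 ($): row=0 col=21 char='e'
After 6 (gg): row=0 col=0 char='c'
After 7 (l): row=0 col=1 char='y'
After 8 (b): row=0 col=0 char='c'

Answer: c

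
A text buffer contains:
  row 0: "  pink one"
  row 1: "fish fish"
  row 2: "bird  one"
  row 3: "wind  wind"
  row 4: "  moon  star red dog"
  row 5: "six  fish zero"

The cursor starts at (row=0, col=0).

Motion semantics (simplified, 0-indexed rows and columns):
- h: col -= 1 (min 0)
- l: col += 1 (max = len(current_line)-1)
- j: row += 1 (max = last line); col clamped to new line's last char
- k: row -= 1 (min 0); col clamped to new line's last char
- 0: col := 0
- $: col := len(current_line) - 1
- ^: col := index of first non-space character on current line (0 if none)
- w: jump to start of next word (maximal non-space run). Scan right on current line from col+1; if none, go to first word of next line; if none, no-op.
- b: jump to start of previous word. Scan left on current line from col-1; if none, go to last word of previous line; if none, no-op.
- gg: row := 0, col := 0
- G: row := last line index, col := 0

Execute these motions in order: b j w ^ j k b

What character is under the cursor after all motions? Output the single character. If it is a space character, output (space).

Answer: o

Derivation:
After 1 (b): row=0 col=0 char='_'
After 2 (j): row=1 col=0 char='f'
After 3 (w): row=1 col=5 char='f'
After 4 (^): row=1 col=0 char='f'
After 5 (j): row=2 col=0 char='b'
After 6 (k): row=1 col=0 char='f'
After 7 (b): row=0 col=7 char='o'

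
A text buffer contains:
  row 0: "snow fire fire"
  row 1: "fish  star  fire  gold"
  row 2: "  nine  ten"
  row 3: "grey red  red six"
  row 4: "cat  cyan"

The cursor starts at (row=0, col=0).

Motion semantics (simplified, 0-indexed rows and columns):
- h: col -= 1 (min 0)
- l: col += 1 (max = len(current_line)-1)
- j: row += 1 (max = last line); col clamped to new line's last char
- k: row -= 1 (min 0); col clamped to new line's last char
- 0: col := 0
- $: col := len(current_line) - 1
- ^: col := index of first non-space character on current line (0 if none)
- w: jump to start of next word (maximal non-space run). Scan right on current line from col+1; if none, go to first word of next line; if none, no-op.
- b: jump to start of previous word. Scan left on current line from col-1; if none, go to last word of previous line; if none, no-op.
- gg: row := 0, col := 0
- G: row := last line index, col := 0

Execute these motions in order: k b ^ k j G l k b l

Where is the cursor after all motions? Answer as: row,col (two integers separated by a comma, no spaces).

After 1 (k): row=0 col=0 char='s'
After 2 (b): row=0 col=0 char='s'
After 3 (^): row=0 col=0 char='s'
After 4 (k): row=0 col=0 char='s'
After 5 (j): row=1 col=0 char='f'
After 6 (G): row=4 col=0 char='c'
After 7 (l): row=4 col=1 char='a'
After 8 (k): row=3 col=1 char='r'
After 9 (b): row=3 col=0 char='g'
After 10 (l): row=3 col=1 char='r'

Answer: 3,1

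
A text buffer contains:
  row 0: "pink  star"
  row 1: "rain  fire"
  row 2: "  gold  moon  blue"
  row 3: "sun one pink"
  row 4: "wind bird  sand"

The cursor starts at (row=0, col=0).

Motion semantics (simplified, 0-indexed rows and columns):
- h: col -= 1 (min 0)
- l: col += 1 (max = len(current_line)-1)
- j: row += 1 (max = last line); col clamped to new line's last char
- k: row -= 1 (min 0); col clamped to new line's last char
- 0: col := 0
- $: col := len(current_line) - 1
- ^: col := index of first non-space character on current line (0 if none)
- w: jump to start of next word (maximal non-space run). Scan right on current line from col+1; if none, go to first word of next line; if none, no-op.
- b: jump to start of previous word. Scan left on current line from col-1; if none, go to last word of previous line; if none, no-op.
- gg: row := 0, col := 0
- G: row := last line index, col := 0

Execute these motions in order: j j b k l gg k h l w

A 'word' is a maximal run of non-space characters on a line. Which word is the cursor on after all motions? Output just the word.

Answer: star

Derivation:
After 1 (j): row=1 col=0 char='r'
After 2 (j): row=2 col=0 char='_'
After 3 (b): row=1 col=6 char='f'
After 4 (k): row=0 col=6 char='s'
After 5 (l): row=0 col=7 char='t'
After 6 (gg): row=0 col=0 char='p'
After 7 (k): row=0 col=0 char='p'
After 8 (h): row=0 col=0 char='p'
After 9 (l): row=0 col=1 char='i'
After 10 (w): row=0 col=6 char='s'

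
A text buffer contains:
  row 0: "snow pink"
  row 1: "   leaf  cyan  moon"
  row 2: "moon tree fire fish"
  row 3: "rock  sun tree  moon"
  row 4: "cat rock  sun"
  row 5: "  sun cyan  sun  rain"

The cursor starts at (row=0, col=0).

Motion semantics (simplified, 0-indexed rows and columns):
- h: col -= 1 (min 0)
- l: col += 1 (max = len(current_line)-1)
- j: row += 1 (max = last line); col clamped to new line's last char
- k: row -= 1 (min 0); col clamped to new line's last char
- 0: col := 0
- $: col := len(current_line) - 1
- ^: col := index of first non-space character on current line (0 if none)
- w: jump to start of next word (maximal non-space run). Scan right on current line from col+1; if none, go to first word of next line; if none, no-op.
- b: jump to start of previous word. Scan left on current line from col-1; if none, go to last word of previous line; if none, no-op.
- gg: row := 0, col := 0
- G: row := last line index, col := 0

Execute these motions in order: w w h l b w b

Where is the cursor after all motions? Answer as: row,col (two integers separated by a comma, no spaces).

Answer: 0,5

Derivation:
After 1 (w): row=0 col=5 char='p'
After 2 (w): row=1 col=3 char='l'
After 3 (h): row=1 col=2 char='_'
After 4 (l): row=1 col=3 char='l'
After 5 (b): row=0 col=5 char='p'
After 6 (w): row=1 col=3 char='l'
After 7 (b): row=0 col=5 char='p'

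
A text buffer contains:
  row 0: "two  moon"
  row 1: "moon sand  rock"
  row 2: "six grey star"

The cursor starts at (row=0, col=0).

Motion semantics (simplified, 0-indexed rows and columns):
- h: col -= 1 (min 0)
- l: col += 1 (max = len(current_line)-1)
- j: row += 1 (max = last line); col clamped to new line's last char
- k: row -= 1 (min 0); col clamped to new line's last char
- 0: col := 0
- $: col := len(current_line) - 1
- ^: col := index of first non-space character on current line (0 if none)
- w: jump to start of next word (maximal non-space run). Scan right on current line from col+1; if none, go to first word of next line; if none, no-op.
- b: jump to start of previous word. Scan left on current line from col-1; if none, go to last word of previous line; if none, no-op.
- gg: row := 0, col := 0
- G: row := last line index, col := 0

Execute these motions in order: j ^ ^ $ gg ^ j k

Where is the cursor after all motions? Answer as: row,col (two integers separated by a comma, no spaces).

Answer: 0,0

Derivation:
After 1 (j): row=1 col=0 char='m'
After 2 (^): row=1 col=0 char='m'
After 3 (^): row=1 col=0 char='m'
After 4 ($): row=1 col=14 char='k'
After 5 (gg): row=0 col=0 char='t'
After 6 (^): row=0 col=0 char='t'
After 7 (j): row=1 col=0 char='m'
After 8 (k): row=0 col=0 char='t'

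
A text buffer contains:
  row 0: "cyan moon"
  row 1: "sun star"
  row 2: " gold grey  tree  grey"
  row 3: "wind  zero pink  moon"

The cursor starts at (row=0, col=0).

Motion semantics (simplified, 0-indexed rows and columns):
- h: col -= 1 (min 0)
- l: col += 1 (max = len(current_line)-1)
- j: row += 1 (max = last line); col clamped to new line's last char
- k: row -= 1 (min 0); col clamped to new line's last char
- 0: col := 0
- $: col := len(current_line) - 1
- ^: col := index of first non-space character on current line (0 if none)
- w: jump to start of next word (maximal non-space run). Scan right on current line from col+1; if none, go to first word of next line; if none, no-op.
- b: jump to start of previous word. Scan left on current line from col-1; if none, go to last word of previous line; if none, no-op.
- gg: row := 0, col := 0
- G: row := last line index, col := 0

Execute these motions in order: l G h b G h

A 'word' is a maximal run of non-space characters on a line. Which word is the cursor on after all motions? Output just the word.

After 1 (l): row=0 col=1 char='y'
After 2 (G): row=3 col=0 char='w'
After 3 (h): row=3 col=0 char='w'
After 4 (b): row=2 col=18 char='g'
After 5 (G): row=3 col=0 char='w'
After 6 (h): row=3 col=0 char='w'

Answer: wind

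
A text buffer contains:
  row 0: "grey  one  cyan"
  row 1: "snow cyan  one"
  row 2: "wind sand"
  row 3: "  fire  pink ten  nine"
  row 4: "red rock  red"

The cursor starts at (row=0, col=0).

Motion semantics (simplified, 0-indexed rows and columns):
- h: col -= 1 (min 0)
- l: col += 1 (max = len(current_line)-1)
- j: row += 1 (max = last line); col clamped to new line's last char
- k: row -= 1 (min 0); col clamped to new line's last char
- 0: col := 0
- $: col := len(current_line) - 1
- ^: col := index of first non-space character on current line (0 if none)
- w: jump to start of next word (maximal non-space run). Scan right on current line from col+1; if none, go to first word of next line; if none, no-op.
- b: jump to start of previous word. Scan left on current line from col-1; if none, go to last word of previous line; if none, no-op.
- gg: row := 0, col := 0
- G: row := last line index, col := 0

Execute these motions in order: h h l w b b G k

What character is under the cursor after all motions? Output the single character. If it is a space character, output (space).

Answer: (space)

Derivation:
After 1 (h): row=0 col=0 char='g'
After 2 (h): row=0 col=0 char='g'
After 3 (l): row=0 col=1 char='r'
After 4 (w): row=0 col=6 char='o'
After 5 (b): row=0 col=0 char='g'
After 6 (b): row=0 col=0 char='g'
After 7 (G): row=4 col=0 char='r'
After 8 (k): row=3 col=0 char='_'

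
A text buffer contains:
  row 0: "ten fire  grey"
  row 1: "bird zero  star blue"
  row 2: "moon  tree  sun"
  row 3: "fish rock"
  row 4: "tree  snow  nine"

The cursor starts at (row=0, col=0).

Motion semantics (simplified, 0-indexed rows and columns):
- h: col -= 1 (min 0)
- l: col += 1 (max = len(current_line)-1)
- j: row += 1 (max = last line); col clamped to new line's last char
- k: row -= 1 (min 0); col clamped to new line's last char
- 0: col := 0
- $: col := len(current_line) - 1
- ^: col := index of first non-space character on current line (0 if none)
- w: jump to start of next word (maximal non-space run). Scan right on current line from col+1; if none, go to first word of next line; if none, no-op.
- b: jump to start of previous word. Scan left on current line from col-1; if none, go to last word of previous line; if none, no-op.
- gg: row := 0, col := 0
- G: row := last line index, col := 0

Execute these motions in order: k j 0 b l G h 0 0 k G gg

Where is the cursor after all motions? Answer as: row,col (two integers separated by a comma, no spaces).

After 1 (k): row=0 col=0 char='t'
After 2 (j): row=1 col=0 char='b'
After 3 (0): row=1 col=0 char='b'
After 4 (b): row=0 col=10 char='g'
After 5 (l): row=0 col=11 char='r'
After 6 (G): row=4 col=0 char='t'
After 7 (h): row=4 col=0 char='t'
After 8 (0): row=4 col=0 char='t'
After 9 (0): row=4 col=0 char='t'
After 10 (k): row=3 col=0 char='f'
After 11 (G): row=4 col=0 char='t'
After 12 (gg): row=0 col=0 char='t'

Answer: 0,0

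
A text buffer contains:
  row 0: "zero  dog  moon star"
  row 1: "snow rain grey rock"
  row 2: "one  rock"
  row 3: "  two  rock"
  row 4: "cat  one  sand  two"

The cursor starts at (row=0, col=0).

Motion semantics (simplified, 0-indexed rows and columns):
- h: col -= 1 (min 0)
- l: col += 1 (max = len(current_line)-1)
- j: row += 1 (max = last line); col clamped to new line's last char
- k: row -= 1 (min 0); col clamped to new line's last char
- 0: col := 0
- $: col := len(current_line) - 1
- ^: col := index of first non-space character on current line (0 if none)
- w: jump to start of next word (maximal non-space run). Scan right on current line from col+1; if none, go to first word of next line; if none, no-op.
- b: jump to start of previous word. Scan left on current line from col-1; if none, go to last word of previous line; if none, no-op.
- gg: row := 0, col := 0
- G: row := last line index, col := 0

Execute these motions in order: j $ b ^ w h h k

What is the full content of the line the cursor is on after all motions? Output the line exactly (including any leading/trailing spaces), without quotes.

After 1 (j): row=1 col=0 char='s'
After 2 ($): row=1 col=18 char='k'
After 3 (b): row=1 col=15 char='r'
After 4 (^): row=1 col=0 char='s'
After 5 (w): row=1 col=5 char='r'
After 6 (h): row=1 col=4 char='_'
After 7 (h): row=1 col=3 char='w'
After 8 (k): row=0 col=3 char='o'

Answer: zero  dog  moon star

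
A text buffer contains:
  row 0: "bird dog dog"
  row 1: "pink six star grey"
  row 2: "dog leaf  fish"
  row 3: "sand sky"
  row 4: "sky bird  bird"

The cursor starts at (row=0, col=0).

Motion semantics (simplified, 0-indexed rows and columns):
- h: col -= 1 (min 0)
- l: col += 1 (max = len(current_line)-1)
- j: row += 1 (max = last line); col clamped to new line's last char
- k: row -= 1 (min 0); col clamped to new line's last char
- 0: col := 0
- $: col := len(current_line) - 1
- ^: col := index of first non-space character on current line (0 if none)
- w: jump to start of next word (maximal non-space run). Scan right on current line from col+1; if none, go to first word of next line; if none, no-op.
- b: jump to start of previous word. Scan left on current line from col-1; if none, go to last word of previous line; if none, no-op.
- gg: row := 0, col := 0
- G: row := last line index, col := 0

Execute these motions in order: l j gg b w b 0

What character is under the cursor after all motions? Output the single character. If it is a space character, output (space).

After 1 (l): row=0 col=1 char='i'
After 2 (j): row=1 col=1 char='i'
After 3 (gg): row=0 col=0 char='b'
After 4 (b): row=0 col=0 char='b'
After 5 (w): row=0 col=5 char='d'
After 6 (b): row=0 col=0 char='b'
After 7 (0): row=0 col=0 char='b'

Answer: b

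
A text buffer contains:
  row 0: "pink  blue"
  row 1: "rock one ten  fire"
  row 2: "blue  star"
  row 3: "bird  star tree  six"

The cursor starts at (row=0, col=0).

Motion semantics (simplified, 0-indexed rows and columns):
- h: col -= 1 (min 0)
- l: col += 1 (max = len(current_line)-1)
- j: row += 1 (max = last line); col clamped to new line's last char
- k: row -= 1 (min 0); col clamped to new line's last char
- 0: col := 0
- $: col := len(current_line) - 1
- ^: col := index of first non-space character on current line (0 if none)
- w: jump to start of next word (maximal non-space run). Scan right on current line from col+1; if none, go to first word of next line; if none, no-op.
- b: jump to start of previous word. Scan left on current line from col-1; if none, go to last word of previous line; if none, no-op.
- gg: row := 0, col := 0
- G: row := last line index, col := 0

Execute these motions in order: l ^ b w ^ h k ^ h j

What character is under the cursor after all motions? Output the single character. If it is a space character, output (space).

After 1 (l): row=0 col=1 char='i'
After 2 (^): row=0 col=0 char='p'
After 3 (b): row=0 col=0 char='p'
After 4 (w): row=0 col=6 char='b'
After 5 (^): row=0 col=0 char='p'
After 6 (h): row=0 col=0 char='p'
After 7 (k): row=0 col=0 char='p'
After 8 (^): row=0 col=0 char='p'
After 9 (h): row=0 col=0 char='p'
After 10 (j): row=1 col=0 char='r'

Answer: r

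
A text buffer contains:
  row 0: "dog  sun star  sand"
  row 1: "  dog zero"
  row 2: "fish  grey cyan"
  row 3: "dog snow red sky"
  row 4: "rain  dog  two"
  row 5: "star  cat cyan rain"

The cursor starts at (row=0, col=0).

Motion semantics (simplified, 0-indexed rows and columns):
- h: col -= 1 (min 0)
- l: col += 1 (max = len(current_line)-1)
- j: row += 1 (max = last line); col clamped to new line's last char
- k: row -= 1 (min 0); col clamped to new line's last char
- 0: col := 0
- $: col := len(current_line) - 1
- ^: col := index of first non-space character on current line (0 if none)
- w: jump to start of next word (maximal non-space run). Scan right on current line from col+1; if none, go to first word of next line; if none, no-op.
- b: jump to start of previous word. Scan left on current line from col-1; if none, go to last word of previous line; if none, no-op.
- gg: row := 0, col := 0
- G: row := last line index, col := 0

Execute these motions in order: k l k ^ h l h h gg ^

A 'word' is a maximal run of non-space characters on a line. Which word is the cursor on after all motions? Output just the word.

Answer: dog

Derivation:
After 1 (k): row=0 col=0 char='d'
After 2 (l): row=0 col=1 char='o'
After 3 (k): row=0 col=1 char='o'
After 4 (^): row=0 col=0 char='d'
After 5 (h): row=0 col=0 char='d'
After 6 (l): row=0 col=1 char='o'
After 7 (h): row=0 col=0 char='d'
After 8 (h): row=0 col=0 char='d'
After 9 (gg): row=0 col=0 char='d'
After 10 (^): row=0 col=0 char='d'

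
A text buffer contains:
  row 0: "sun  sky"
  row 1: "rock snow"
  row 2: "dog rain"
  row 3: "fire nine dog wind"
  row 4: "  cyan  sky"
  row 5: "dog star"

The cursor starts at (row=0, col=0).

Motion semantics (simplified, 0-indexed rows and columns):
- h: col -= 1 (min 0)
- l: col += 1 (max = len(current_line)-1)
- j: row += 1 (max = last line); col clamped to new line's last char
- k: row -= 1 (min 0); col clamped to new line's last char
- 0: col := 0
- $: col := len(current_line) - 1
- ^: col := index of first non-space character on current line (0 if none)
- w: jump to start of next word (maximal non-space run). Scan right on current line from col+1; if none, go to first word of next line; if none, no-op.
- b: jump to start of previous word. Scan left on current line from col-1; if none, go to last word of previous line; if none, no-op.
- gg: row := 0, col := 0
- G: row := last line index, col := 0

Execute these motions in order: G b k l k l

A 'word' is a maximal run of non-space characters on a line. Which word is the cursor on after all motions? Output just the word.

Answer: rain

Derivation:
After 1 (G): row=5 col=0 char='d'
After 2 (b): row=4 col=8 char='s'
After 3 (k): row=3 col=8 char='e'
After 4 (l): row=3 col=9 char='_'
After 5 (k): row=2 col=7 char='n'
After 6 (l): row=2 col=7 char='n'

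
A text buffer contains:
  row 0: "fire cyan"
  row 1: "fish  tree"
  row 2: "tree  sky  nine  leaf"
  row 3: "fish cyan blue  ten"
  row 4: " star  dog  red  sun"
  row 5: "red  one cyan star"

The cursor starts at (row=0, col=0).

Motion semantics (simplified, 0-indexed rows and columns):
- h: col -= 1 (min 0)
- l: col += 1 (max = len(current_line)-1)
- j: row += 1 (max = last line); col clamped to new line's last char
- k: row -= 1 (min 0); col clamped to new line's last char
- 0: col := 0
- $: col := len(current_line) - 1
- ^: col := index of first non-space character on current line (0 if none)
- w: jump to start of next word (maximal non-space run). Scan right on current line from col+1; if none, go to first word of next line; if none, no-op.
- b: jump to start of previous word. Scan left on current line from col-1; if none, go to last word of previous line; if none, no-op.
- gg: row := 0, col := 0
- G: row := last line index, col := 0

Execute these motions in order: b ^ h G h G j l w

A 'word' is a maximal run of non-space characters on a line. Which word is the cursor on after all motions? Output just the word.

After 1 (b): row=0 col=0 char='f'
After 2 (^): row=0 col=0 char='f'
After 3 (h): row=0 col=0 char='f'
After 4 (G): row=5 col=0 char='r'
After 5 (h): row=5 col=0 char='r'
After 6 (G): row=5 col=0 char='r'
After 7 (j): row=5 col=0 char='r'
After 8 (l): row=5 col=1 char='e'
After 9 (w): row=5 col=5 char='o'

Answer: one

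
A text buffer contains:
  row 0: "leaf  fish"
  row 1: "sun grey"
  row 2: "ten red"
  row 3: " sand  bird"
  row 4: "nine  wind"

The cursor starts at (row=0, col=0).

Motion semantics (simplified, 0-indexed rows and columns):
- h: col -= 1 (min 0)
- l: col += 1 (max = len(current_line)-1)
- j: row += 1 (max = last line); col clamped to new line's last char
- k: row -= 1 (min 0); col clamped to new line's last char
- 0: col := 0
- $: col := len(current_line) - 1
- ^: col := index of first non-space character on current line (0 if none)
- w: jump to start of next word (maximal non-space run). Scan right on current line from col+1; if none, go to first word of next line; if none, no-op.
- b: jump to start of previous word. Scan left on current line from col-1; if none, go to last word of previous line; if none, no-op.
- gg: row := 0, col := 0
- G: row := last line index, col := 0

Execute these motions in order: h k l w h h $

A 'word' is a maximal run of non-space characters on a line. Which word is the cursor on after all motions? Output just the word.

Answer: fish

Derivation:
After 1 (h): row=0 col=0 char='l'
After 2 (k): row=0 col=0 char='l'
After 3 (l): row=0 col=1 char='e'
After 4 (w): row=0 col=6 char='f'
After 5 (h): row=0 col=5 char='_'
After 6 (h): row=0 col=4 char='_'
After 7 ($): row=0 col=9 char='h'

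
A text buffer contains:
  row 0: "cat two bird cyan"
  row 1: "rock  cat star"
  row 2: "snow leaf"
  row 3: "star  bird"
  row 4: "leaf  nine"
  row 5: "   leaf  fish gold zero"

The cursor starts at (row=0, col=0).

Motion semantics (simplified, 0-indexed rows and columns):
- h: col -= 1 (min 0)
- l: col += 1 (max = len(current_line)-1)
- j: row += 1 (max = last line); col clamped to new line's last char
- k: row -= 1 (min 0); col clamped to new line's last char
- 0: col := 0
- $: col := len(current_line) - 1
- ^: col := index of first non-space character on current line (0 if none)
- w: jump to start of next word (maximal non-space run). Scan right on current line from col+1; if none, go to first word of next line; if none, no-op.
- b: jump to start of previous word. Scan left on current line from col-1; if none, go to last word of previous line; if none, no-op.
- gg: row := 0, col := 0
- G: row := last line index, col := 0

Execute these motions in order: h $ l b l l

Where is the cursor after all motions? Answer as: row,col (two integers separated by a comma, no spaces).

Answer: 0,15

Derivation:
After 1 (h): row=0 col=0 char='c'
After 2 ($): row=0 col=16 char='n'
After 3 (l): row=0 col=16 char='n'
After 4 (b): row=0 col=13 char='c'
After 5 (l): row=0 col=14 char='y'
After 6 (l): row=0 col=15 char='a'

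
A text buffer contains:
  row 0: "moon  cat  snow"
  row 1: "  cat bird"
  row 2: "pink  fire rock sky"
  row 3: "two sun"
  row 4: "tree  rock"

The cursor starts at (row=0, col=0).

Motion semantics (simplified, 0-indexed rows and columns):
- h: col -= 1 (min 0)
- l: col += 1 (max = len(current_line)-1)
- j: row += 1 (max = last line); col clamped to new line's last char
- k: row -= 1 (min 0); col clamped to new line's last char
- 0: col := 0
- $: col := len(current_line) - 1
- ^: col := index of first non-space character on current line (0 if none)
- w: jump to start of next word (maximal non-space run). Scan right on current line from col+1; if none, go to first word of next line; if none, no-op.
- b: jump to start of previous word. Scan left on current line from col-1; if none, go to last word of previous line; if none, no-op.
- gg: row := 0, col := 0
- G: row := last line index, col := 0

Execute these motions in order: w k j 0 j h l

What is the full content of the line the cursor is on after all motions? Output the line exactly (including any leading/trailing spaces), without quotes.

After 1 (w): row=0 col=6 char='c'
After 2 (k): row=0 col=6 char='c'
After 3 (j): row=1 col=6 char='b'
After 4 (0): row=1 col=0 char='_'
After 5 (j): row=2 col=0 char='p'
After 6 (h): row=2 col=0 char='p'
After 7 (l): row=2 col=1 char='i'

Answer: pink  fire rock sky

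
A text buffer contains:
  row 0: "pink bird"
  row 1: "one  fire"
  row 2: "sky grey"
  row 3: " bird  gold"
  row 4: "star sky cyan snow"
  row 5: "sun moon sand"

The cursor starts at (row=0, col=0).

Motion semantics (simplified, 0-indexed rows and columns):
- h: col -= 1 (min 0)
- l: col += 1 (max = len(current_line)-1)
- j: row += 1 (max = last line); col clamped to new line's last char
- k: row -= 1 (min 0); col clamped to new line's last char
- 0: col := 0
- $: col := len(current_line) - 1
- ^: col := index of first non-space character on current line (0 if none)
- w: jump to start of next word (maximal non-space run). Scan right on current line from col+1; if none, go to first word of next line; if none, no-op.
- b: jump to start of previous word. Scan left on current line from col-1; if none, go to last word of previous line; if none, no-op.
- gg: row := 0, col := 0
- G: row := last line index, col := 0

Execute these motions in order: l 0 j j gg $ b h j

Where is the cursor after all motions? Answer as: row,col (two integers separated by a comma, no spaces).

After 1 (l): row=0 col=1 char='i'
After 2 (0): row=0 col=0 char='p'
After 3 (j): row=1 col=0 char='o'
After 4 (j): row=2 col=0 char='s'
After 5 (gg): row=0 col=0 char='p'
After 6 ($): row=0 col=8 char='d'
After 7 (b): row=0 col=5 char='b'
After 8 (h): row=0 col=4 char='_'
After 9 (j): row=1 col=4 char='_'

Answer: 1,4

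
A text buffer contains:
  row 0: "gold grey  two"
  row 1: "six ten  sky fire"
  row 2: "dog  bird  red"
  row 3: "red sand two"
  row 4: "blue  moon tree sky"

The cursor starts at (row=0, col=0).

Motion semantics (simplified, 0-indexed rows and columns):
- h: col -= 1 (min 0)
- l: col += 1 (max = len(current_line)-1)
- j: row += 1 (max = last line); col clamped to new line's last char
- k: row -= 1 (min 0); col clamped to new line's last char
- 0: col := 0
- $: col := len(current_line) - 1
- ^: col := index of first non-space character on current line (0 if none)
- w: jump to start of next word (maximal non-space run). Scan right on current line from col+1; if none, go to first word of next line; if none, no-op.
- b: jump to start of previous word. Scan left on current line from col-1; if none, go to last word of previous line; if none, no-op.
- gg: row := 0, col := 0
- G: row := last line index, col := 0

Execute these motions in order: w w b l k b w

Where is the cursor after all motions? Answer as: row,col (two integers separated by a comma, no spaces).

After 1 (w): row=0 col=5 char='g'
After 2 (w): row=0 col=11 char='t'
After 3 (b): row=0 col=5 char='g'
After 4 (l): row=0 col=6 char='r'
After 5 (k): row=0 col=6 char='r'
After 6 (b): row=0 col=5 char='g'
After 7 (w): row=0 col=11 char='t'

Answer: 0,11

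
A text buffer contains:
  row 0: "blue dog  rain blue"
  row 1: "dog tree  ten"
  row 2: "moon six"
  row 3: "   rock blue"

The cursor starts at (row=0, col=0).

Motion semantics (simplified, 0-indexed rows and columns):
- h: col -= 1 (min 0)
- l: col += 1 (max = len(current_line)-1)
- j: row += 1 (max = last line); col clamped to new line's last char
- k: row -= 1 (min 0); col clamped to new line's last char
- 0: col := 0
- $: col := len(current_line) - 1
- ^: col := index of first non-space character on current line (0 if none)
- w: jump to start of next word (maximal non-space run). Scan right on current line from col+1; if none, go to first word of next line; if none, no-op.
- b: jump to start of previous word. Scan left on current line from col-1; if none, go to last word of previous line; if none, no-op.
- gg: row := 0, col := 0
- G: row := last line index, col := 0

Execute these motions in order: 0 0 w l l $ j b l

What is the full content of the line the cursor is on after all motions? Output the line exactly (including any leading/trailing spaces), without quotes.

Answer: dog tree  ten

Derivation:
After 1 (0): row=0 col=0 char='b'
After 2 (0): row=0 col=0 char='b'
After 3 (w): row=0 col=5 char='d'
After 4 (l): row=0 col=6 char='o'
After 5 (l): row=0 col=7 char='g'
After 6 ($): row=0 col=18 char='e'
After 7 (j): row=1 col=12 char='n'
After 8 (b): row=1 col=10 char='t'
After 9 (l): row=1 col=11 char='e'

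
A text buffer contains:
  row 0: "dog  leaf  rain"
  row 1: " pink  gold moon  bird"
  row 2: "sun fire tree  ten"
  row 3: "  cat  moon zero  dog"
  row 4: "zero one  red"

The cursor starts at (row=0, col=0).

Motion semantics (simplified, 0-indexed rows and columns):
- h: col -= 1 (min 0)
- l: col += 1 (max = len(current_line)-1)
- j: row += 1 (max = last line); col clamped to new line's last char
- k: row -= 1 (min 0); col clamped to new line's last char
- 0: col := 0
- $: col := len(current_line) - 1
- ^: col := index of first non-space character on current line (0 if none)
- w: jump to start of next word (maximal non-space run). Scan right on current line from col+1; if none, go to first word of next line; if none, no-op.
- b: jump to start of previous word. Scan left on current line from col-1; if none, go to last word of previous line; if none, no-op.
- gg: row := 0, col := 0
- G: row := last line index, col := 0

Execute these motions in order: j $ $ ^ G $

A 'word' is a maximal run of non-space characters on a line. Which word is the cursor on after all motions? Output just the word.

After 1 (j): row=1 col=0 char='_'
After 2 ($): row=1 col=21 char='d'
After 3 ($): row=1 col=21 char='d'
After 4 (^): row=1 col=1 char='p'
After 5 (G): row=4 col=0 char='z'
After 6 ($): row=4 col=12 char='d'

Answer: red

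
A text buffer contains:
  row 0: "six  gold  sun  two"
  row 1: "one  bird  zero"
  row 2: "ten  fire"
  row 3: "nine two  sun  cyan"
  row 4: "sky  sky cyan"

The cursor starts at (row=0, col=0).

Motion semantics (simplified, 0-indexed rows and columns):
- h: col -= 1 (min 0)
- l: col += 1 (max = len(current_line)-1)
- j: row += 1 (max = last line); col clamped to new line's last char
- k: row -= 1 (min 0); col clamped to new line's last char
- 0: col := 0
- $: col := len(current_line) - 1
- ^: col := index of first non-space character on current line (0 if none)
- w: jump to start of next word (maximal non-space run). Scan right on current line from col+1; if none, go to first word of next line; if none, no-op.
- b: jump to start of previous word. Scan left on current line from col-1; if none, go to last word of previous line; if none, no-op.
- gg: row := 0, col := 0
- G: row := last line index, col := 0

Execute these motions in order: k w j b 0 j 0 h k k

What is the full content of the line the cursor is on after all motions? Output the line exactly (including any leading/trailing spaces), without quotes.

After 1 (k): row=0 col=0 char='s'
After 2 (w): row=0 col=5 char='g'
After 3 (j): row=1 col=5 char='b'
After 4 (b): row=1 col=0 char='o'
After 5 (0): row=1 col=0 char='o'
After 6 (j): row=2 col=0 char='t'
After 7 (0): row=2 col=0 char='t'
After 8 (h): row=2 col=0 char='t'
After 9 (k): row=1 col=0 char='o'
After 10 (k): row=0 col=0 char='s'

Answer: six  gold  sun  two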